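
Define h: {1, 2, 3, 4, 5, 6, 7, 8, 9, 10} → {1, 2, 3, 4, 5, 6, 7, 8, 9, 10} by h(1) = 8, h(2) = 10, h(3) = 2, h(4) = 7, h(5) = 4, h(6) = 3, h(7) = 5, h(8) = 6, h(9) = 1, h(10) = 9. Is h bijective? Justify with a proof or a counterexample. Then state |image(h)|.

10

The values 8, 10, 2, 7, 4, 3, 5, 6, 1, 9 are a permutation of {1, 2, 3, 4, 5, 6, 7, 8, 9, 10}: each element appears exactly once.
So h is injective and surjective, hence bijective.
The image of h is {1, 2, 3, 4, 5, 6, 7, 8, 9, 10}, which has 10 elements.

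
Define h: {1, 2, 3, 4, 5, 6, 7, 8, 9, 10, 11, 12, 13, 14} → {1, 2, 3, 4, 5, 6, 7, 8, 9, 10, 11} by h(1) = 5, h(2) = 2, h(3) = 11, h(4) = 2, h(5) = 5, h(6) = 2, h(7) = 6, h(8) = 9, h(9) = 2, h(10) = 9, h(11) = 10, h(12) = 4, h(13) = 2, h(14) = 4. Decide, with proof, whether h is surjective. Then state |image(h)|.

7

No element maps to 1, so h is not surjective.
The image of h is {2, 4, 5, 6, 9, 10, 11}, which has 7 elements.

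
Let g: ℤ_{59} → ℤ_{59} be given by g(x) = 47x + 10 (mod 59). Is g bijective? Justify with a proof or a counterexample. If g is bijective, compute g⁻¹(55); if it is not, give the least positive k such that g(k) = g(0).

11

If g(s) = g(t), then 47s ≡ 47t (mod 59). Because gcd(47, 59) = 1, we may cancel 47 to get s ≡ t (mod 59).
We now compute 47⁻¹ mod 59 explicitly. Euclid's algorithm: 59 = 1·47 + 12, 47 = 3·12 + 11, 12 = 1·11 + 1; back-substituting gives 1 = 54·47 − 43·59, so 47⁻¹ ≡ 54 (mod 59).
For any y ∈ ℤ_{59}, x = 54(y − 10) mod 59 satisfies g(x) = 47·54(y − 10) + 10 ≡ y (since 47·54 ≡ 1 mod 59). So every y has a preimage.
Therefore g is bijective.
Since g is bijective, we compute g⁻¹(55): solve 47x + 10 ≡ 55 (mod 59), i.e. 47x ≡ 45 (mod 59).
Multiplying by 47⁻¹ = 54 gives x ≡ 54·45 = 2430 = 41·59 + 11 ≡ 11 (mod 59).
Check: g(11) = 47·11 + 10 = 527 = 8·59 + 55 ≡ 55 (mod 59).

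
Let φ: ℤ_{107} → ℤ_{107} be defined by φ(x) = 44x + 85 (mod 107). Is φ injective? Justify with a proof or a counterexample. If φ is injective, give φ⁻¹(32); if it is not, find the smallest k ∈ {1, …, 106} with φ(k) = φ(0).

45

Suppose φ(s) = φ(t) in ℤ_{107}. Then 44s + 85 ≡ 44t + 85 (mod 107), thus 44(s − t) ≡ 0 (mod 107).
Since gcd(44, 107) = 1, 44 is invertible modulo 107, hence s − t ≡ 0 (mod 107), i.e. s = t.
Hence φ is injective.
We now compute 44⁻¹ mod 107 explicitly. Euclid's algorithm: 107 = 2·44 + 19, 44 = 2·19 + 6, 19 = 3·6 + 1; back-substituting gives 1 = 90·44 − 37·107, so 44⁻¹ ≡ 90 (mod 107).
Since φ is injective, we find φ⁻¹(32): we need 44x ≡ 32 − 85 ≡ 54 (mod 107). Using 44⁻¹ = 90: x ≡ 90·54 = 4860 = 45·107 + 45, so x = 45.
Check: φ(45) = 44·45 + 85 = 2065 = 19·107 + 32 ≡ 32 (mod 107).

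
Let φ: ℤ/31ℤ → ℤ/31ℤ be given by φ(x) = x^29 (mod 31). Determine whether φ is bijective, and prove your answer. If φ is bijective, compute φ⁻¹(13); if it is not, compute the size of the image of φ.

Since 31 is prime, the nonzero elements of ℤ/31ℤ form a cyclic group of order 30.
As gcd(29, 30) = 1, raising to the 29th power is a bijection on this group: if s^29 ≡ t^29 then (st^{−1})^29 = 1, and the only element of order dividing gcd(29, 30) = 1 is 1, so s = t.
With φ(0) = 0 this makes φ injective on all of ℤ/31ℤ, hence bijective (finite equal-size domain and codomain). In particular φ is bijective.
Since φ is bijective, we find the preimage of 13. The inverse of x ↦ x^29 on (ℤ/31ℤ)^× is x ↦ x^29, because 29·29 = 841 = 28·30 + 1 ≡ 1 (mod 30) and x^{30} = 1 for x ≠ 0 (Fermat). So φ⁻¹(13) = 13^29 mod 31.
Repeated squaring mod 31: 13^1 ≡ 13, 13^2 ≡ 13² = 169 ≡ 14, 13^4 ≡ 14² = 196 ≡ 10, 13^8 ≡ 10² = 100 ≡ 7, 13^16 ≡ 7² = 49 ≡ 18. Since 29 = 16 + 8 + 4 + 1, 13^29 ≡ 18·7·10·13: 18·7 = 126 ≡ 2, then 2·10 = 20, then 20·13 = 260 ≡ 12. So 13^29 ≡ 12 (mod 31).
Hence φ⁻¹(13) = 12.

12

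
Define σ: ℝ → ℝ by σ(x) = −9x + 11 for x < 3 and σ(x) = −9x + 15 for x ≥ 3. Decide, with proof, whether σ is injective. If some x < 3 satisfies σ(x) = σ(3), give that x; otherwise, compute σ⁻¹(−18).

23/9

Both pieces are strictly decreasing (slopes −9 and −9), so each is injective on its own interval.
The left piece maps (−∞, 3) onto (−16, ∞); the right piece maps [3, ∞) onto (−∞, −12].
These images overlap. In particular σ(3) = −12 (right piece), and solving −9x + 11 = −12 on the left piece gives x = 23/9 < 3.
So σ(23/9) = σ(3) with 23/9 ≠ 3, and σ is not injective. This x = 23/9 is the requested value below 3.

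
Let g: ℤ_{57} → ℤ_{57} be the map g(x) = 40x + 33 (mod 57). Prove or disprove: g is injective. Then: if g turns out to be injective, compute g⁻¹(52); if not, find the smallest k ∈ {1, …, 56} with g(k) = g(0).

Recall: g is injective if g(x_1) = g(x_2) implies x_1 = x_2.
Suppose g(x_1) = g(x_2) in ℤ_{57}. Then 40x_1 + 33 ≡ 40x_2 + 33 (mod 57), so 40(x_1 − x_2) ≡ 0 (mod 57).
Since gcd(40, 57) = 1, 40 is invertible modulo 57, hence x_1 − x_2 ≡ 0 (mod 57), i.e. x_1 = x_2.
Hence g is injective.
We now compute 40⁻¹ mod 57 explicitly. Euclid's algorithm: 57 = 1·40 + 17, 40 = 2·17 + 6, 17 = 2·6 + 5, 6 = 1·5 + 1; back-substituting gives 1 = 10·40 − 7·57, so 40⁻¹ ≡ 10 (mod 57).
Since g is injective, we find g⁻¹(52): we need 40x ≡ 52 − 33 ≡ 19 (mod 57). Using 40⁻¹ = 10: x ≡ 10·19 = 190 = 3·57 + 19, so x = 19.
Check: g(19) = 40·19 + 33 = 793 = 13·57 + 52 ≡ 52 (mod 57).

19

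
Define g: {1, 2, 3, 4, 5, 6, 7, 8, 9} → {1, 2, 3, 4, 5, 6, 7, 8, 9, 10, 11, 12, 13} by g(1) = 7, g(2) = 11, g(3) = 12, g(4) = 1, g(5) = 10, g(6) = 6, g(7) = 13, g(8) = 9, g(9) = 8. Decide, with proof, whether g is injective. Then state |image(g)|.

The values g(1), …, g(9) are 7, 11, 12, 1, 10, 6, 13, 9, 8 — all distinct.
So g(u) = g(v) only when u = v, and g is injective.
The image of g is {1, 6, 7, 8, 9, 10, 11, 12, 13}, which has 9 elements.

9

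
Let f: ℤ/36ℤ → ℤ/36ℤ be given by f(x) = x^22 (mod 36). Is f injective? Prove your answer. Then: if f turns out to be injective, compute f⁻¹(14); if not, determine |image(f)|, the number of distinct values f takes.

f(0) = 0^22 = 0.
f(6): Repeated squaring mod 36: 6^1 ≡ 6, 6^2 ≡ 6² = 36 ≡ 0, 6^4 ≡ 0² = 0, 6^8 ≡ 0² = 0, 6^16 ≡ 0² = 0. Since 22 = 16 + 4 + 2, 6^22 ≡ 0·0·0: 0·0 = 0, then 0·0 = 0. So 6^22 ≡ 0 (mod 36).
So f(0) = f(6) = 0 while 0 ≠ 6, hence f is not injective.
Since f is not injective, we determine |image(f)|. Computing x^22 mod 36 for each x (by repeated squaring, reducing mod 36 at every step), the values f(0), f(1), …, f(35) are: 0, 1, 16, 9, 4, 13, 0, 25, 28, 9, 28, 25, 0, 13, 4, 9, 16, 1, 0, 1, 16, 9, 4, 13, 0, 25, 28, 9, 28, 25, 0, 13, 4, 9, 16, 1.
The distinct values are {0, 1, 4, 9, 13, 16, 25, 28}; there are 8 of them.

8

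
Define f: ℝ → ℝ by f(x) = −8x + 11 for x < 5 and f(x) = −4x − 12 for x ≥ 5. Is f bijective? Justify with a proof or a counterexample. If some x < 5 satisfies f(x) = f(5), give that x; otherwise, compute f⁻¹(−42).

Both pieces are strictly decreasing (slopes −8 and −4), so each is injective on its own interval.
The left piece maps (−∞, 5) onto (−29, ∞); the right piece maps [5, ∞) onto (−∞, −32].
The images leave a gap (−29 has no preimage), so f is not surjective, hence not bijective.
Because the two images are disjoint, no x < 5 has f(x) = f(5), so we compute f⁻¹(−42): −42 lies in (−∞, −32], so solve −4x − 12 = −42: x = (−42 + 12)/(−4) = 15/2.

15/2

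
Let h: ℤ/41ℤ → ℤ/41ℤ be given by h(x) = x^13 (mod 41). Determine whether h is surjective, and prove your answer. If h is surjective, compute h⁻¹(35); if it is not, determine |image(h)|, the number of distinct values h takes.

Since 41 is prime, the nonzero elements of ℤ/41ℤ form a cyclic group of order 40.
As gcd(13, 40) = 1, raising to the 13th power is a bijection on this group: if x_1^13 ≡ x_2^13 then (x_1x_2^{−1})^13 = 1, and the only element of order dividing gcd(13, 40) = 1 is 1, so x_1 = x_2.
With h(0) = 0 this makes h injective on all of ℤ/41ℤ, hence bijective (finite equal-size domain and codomain). In particular h is surjective.
Since h is surjective, we find the preimage of 35. The inverse of x ↦ x^13 on (ℤ/41ℤ)^× is x ↦ x^37, because 13·37 = 481 = 12·40 + 1 ≡ 1 (mod 40) and x^{40} = 1 for x ≠ 0 (Fermat). So h⁻¹(35) = 35^37 mod 41.
Repeated squaring mod 41: 35^1 ≡ 35, 35^2 ≡ 35² = 1225 ≡ 36, 35^4 ≡ 36² = 1296 ≡ 25, 35^8 ≡ 25² = 625 ≡ 10, 35^16 ≡ 10² = 100 ≡ 18, 35^32 ≡ 18² = 324 ≡ 37. Since 37 = 32 + 4 + 1, 35^37 ≡ 37·25·35: 37·25 = 925 ≡ 23, then 23·35 = 805 ≡ 26. So 35^37 ≡ 26 (mod 41).
Hence h⁻¹(35) = 26.

26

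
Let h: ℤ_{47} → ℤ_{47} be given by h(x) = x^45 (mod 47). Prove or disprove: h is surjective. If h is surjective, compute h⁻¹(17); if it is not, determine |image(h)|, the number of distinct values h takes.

36

Since 47 is prime, the nonzero elements of ℤ_{47} form a cyclic group of order 46.
As gcd(45, 46) = 1, raising to the 45th power is a bijection on this group: if x_1^45 ≡ x_2^45 then (x_1x_2^{−1})^45 = 1, and the only element of order dividing gcd(45, 46) = 1 is 1, so x_1 = x_2.
With h(0) = 0 this makes h injective on all of ℤ_{47}, hence bijective (finite equal-size domain and codomain). In particular h is surjective.
Since h is surjective, we find the preimage of 17. The inverse of x ↦ x^45 on (ℤ_{47})^× is x ↦ x^45, because 45·45 = 2025 = 44·46 + 1 ≡ 1 (mod 46) and x^{46} = 1 for x ≠ 0 (Fermat). So h⁻¹(17) = 17^45 mod 47.
Repeated squaring mod 47: 17^1 ≡ 17, 17^2 ≡ 17² = 289 ≡ 7, 17^4 ≡ 7² = 49 ≡ 2, 17^8 ≡ 2² = 4, 17^16 ≡ 4² = 16, 17^32 ≡ 16² = 256 ≡ 21. Since 45 = 32 + 8 + 4 + 1, 17^45 ≡ 21·4·2·17: 21·4 = 84 ≡ 37, then 37·2 = 74 ≡ 27, then 27·17 = 459 ≡ 36. So 17^45 ≡ 36 (mod 47).
Hence h⁻¹(17) = 36.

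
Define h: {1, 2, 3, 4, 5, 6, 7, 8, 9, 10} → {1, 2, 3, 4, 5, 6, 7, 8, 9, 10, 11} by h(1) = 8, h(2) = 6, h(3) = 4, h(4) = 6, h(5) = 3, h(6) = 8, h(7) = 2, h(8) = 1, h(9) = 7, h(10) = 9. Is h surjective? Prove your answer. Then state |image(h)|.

8

No element maps to 5, so h is not surjective.
The image of h is {1, 2, 3, 4, 6, 7, 8, 9}, which has 8 elements.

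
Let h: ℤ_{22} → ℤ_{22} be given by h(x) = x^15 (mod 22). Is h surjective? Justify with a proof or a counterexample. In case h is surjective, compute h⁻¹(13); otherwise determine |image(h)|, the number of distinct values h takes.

h(1) = 1^15 = 1.
h(3): Repeated squaring mod 22: 3^1 ≡ 3, 3^2 ≡ 3² = 9, 3^4 ≡ 9² = 81 ≡ 15, 3^8 ≡ 15² = 225 ≡ 5. Since 15 = 8 + 4 + 2 + 1, 3^15 ≡ 5·15·9·3: 5·15 = 75 ≡ 9, then 9·9 = 81 ≡ 15, then 15·3 = 45 ≡ 1. So 3^15 ≡ 1 (mod 22).
So h(1) = h(3) = 1 while 1 ≠ 3, hence h is not injective.
A non-injective map from the 22-element set ℤ_{22} to itself takes at most 21 distinct values, so it cannot be surjective. Therefore h is not surjective.
Since h is not surjective, we determine |image(h)|. Computing x^15 mod 22 for each x (by repeated squaring, reducing mod 22 at every step), the values h(0), h(1), …, h(21) are: 0, 1, 10, 1, 12, 1, 10, 21, 10, 1, 10, 11, 12, 21, 12, 1, 12, 21, 10, 21, 12, 21.
The distinct values are {0, 1, 10, 11, 12, 21}; there are 6 of them.

6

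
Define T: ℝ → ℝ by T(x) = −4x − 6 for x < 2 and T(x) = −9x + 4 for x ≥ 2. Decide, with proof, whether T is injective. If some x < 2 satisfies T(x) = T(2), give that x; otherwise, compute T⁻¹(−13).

7/4

Both pieces are strictly decreasing (slopes −4 and −9), so each is injective on its own interval.
The left piece maps (−∞, 2) onto (−14, ∞); the right piece maps [2, ∞) onto (−∞, −14].
These images are disjoint, so no value is attained by both pieces. Hence T is injective.
Because the two images are disjoint, no x < 2 has T(x) = T(2), so we compute T⁻¹(−13): −13 lies in (−14, ∞), so solve −4x − 6 = −13: x = (−13 + 6)/(−4) = 7/4.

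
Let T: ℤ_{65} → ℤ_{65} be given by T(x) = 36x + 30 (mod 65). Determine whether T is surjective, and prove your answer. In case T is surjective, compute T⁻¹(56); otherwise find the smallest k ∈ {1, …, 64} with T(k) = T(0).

Since gcd(36, 65) = 1, 36 is invertible modulo 65. Euclid's algorithm: 65 = 1·36 + 29, 36 = 1·29 + 7, 29 = 4·7 + 1; back-substituting gives 1 = 56·36 − 31·65, so 36⁻¹ ≡ 56 (mod 65).
For any y ∈ ℤ_{65}, x = 56(y − 30) mod 65 satisfies T(x) = 36·56(y − 30) + 30 ≡ y (since 36·56 ≡ 1 mod 65). So every y has a preimage.
Therefore T is surjective.
Since T is surjective, we compute T⁻¹(56): solve 36x + 30 ≡ 56 (mod 65), i.e. 36x ≡ 26 (mod 65).
Multiplying by 36⁻¹ = 56 gives x ≡ 56·26 = 1456 = 22·65 + 26 ≡ 26 (mod 65).
Check: T(26) = 36·26 + 30 = 966 = 14·65 + 56 ≡ 56 (mod 65).

26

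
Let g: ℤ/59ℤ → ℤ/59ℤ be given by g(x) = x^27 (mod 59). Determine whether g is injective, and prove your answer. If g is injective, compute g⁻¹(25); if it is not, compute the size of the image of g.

Since 59 is prime, the nonzero elements of ℤ/59ℤ form a cyclic group of order 58.
As gcd(27, 58) = 1, raising to the 27th power is a bijection on this group: if u^27 ≡ v^27 then (uv^{−1})^27 = 1, and the only element of order dividing gcd(27, 58) = 1 is 1, so u = v.
With g(0) = 0 this makes g injective on all of ℤ/59ℤ, hence bijective (finite equal-size domain and codomain). In particular g is injective.
Since g is injective, we find the preimage of 25. The inverse of x ↦ x^27 on (ℤ/59ℤ)^× is x ↦ x^43, because 27·43 = 1161 = 20·58 + 1 ≡ 1 (mod 58) and x^{58} = 1 for x ≠ 0 (Fermat). So g⁻¹(25) = 25^43 mod 59.
Repeated squaring mod 59: 25^1 ≡ 25, 25^2 ≡ 25² = 625 ≡ 35, 25^4 ≡ 35² = 1225 ≡ 45, 25^8 ≡ 45² = 2025 ≡ 19, 25^16 ≡ 19² = 361 ≡ 7, 25^32 ≡ 7² = 49. Since 43 = 32 + 8 + 2 + 1, 25^43 ≡ 49·19·35·25: 49·19 = 931 ≡ 46, then 46·35 = 1610 ≡ 17, then 17·25 = 425 ≡ 12. So 25^43 ≡ 12 (mod 59).
Hence g⁻¹(25) = 12.

12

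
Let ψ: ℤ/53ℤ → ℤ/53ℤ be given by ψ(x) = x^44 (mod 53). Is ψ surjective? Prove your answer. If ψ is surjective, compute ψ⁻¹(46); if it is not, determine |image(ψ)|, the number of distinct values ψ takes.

14

ψ(2): Repeated squaring mod 53: 2^1 ≡ 2, 2^2 ≡ 2² = 4, 2^4 ≡ 4² = 16, 2^8 ≡ 16² = 256 ≡ 44, 2^16 ≡ 44² = 1936 ≡ 28, 2^32 ≡ 28² = 784 ≡ 42. Since 44 = 32 + 8 + 4, 2^44 ≡ 42·44·16: 42·44 = 1848 ≡ 46, then 46·16 = 736 ≡ 47. So 2^44 ≡ 47 (mod 53).
ψ(7): Repeated squaring mod 53: 7^1 ≡ 7, 7^2 ≡ 7² = 49, 7^4 ≡ 49² = 2401 ≡ 16, 7^8 ≡ 16² = 256 ≡ 44, 7^16 ≡ 44² = 1936 ≡ 28, 7^32 ≡ 28² = 784 ≡ 42. Since 44 = 32 + 8 + 4, 7^44 ≡ 42·44·16: 42·44 = 1848 ≡ 46, then 46·16 = 736 ≡ 47. So 7^44 ≡ 47 (mod 53).
So ψ(2) = ψ(7) = 47 while 2 ≠ 7, hence ψ is not injective.
A non-injective map from the 53-element set ℤ/53ℤ to itself takes at most 52 distinct values, so it cannot be surjective. Therefore ψ is not surjective.
Since ψ is not surjective, we determine |image(ψ)|. Computing x^44 mod 53 for each x (by repeated squaring, reducing mod 53 at every step), the values ψ(0), ψ(1), …, ψ(52) are: 0, 1, 47, 24, 36, 46, 15, 47, 49, 46, 42, 16, 16, 28, 36, 44, 24, 13, 42, 28, 13, 15, 10, 1, 10, 49, 44, 44, 49, 10, 1, 10, 15, 13, 28, 42, 13, 24, 44, 36, 28, 16, 16, 42, 46, 49, 47, 15, 46, 36, 24, 47, 1.
The distinct values are {0, 1, 10, 13, 15, 16, 24, 28, 36, 42, 44, 46, 47, 49}; there are 14 of them.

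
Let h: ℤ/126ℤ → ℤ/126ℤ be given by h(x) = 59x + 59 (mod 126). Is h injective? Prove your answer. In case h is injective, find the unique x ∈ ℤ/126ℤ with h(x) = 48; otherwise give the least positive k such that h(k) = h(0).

113

If h(s) = h(t), then 59s ≡ 59t (mod 126). Because gcd(59, 126) = 1, we may cancel 59 to get s ≡ t (mod 126).
Thus h is injective.
We now compute 59⁻¹ mod 126 explicitly. Euclid's algorithm: 126 = 2·59 + 8, 59 = 7·8 + 3, 8 = 2·3 + 2, 3 = 1·2 + 1; back-substituting gives 1 = 47·59 − 22·126, so 59⁻¹ ≡ 47 (mod 126).
Since h is injective, we compute h⁻¹(48): solve 59x + 59 ≡ 48 (mod 126), i.e. 59x ≡ 115 (mod 126).
Multiplying by 59⁻¹ = 47 gives x ≡ 47·115 = 5405 = 42·126 + 113 ≡ 113 (mod 126).
Check: h(113) = 59·113 + 59 = 6726 = 53·126 + 48 ≡ 48 (mod 126).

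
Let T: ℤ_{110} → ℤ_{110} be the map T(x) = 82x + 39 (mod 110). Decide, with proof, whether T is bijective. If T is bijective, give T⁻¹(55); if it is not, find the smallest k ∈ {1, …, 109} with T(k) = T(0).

Recall: injectivity means: for all u, v in the domain, T(u) = T(v) implies u = v.
We have gcd(82, 110) = 2 > 1. Taking u = 0 and v = 55: T(0) = 39 and T(55) = 82·55 + 39 = 4549 ≡ 39 (mod 110).
So T(0) = T(55) while 0 ≠ 55, hence T is not injective, hence not bijective.
Since T is not bijective, we find the least positive k with T(k) = T(0): this means 82k ≡ 0 (mod 110), i.e. 110 ∣ 82k. Since gcd(82, 110) = 2, dividing through by 2 this holds exactly when 55 ∣ 41k, and as gcd(41, 55) = 1, exactly when 55 ∣ k.
The smallest positive such k is 55.

55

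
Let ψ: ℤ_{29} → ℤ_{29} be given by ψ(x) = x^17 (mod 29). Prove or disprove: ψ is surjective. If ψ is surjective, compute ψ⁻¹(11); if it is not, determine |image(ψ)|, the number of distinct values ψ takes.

14

Since 29 is prime, the nonzero elements of ℤ_{29} form a cyclic group of order 28.
As gcd(17, 28) = 1, raising to the 17th power is a bijection on this group: if u^17 ≡ v^17 then (uv^{−1})^17 = 1, and the only element of order dividing gcd(17, 28) = 1 is 1, so u = v.
With ψ(0) = 0 this makes ψ injective on all of ℤ_{29}, hence bijective (finite equal-size domain and codomain). In particular ψ is surjective.
Since ψ is surjective, we find the preimage of 11. The inverse of x ↦ x^17 on (ℤ_{29})^× is x ↦ x^5, because 17·5 = 85 = 3·28 + 1 ≡ 1 (mod 28) and x^{28} = 1 for x ≠ 0 (Fermat). So ψ⁻¹(11) = 11^5 mod 29.
Repeated squaring mod 29: 11^1 ≡ 11, 11^2 ≡ 11² = 121 ≡ 5, 11^4 ≡ 5² = 25. Since 5 = 4 + 1, 11^5 ≡ 25·11: 25·11 = 275 ≡ 14. So 11^5 ≡ 14 (mod 29).
Hence ψ⁻¹(11) = 14.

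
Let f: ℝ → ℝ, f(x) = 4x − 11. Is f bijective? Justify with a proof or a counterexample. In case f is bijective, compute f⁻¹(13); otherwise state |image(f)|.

Suppose f(x_1) = f(x_2). Then 4x_1 − 11 = 4x_2 − 11, thus 4x_1 = 4x_2, thus x_1 = x_2.
For any y ∈ ℝ, x = (y + 11)/4 satisfies f(x) = y.
Therefore f is bijective.
Since f is bijective, we compute f⁻¹(13) = (13 + 11)/4 = 6.

6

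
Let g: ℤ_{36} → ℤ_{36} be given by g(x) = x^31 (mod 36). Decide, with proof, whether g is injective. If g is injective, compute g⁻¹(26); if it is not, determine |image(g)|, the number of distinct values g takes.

21

g(0) = 0^31 = 0.
g(6): Repeated squaring mod 36: 6^1 ≡ 6, 6^2 ≡ 6² = 36 ≡ 0, 6^4 ≡ 0² = 0, 6^8 ≡ 0² = 0, 6^16 ≡ 0² = 0. Since 31 = 16 + 8 + 4 + 2 + 1, 6^31 ≡ 0·0·0·0·6: 0·0 = 0, then 0·0 = 0, then 0·0 = 0, then 0·6 = 0. So 6^31 ≡ 0 (mod 36).
So g(0) = g(6) = 0 while 0 ≠ 6, thus g is not injective.
Since g is not injective, we determine |image(g)|. Computing x^31 mod 36 for each x (by repeated squaring, reducing mod 36 at every step), the values g(0), g(1), …, g(35) are: 0, 1, 20, 27, 4, 5, 0, 7, 8, 9, 28, 11, 0, 13, 32, 27, 16, 17, 0, 19, 20, 9, 4, 23, 0, 25, 8, 27, 28, 29, 0, 31, 32, 9, 16, 35.
The distinct values are {0, 1, 4, 5, 7, 8, 9, 11, 13, 16, 17, 19, 20, 23, 25, 27, 28, 29, 31, 32, 35}; there are 21 of them.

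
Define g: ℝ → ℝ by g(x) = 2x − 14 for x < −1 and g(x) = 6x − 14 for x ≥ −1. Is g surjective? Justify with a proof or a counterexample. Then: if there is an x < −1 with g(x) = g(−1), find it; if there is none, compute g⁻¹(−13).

-3

Both pieces are strictly increasing (slopes 2 and 6), so each is injective on its own interval.
The left piece maps (−∞, −1) onto (−∞, −16); the right piece maps [−1, ∞) onto [−20, ∞).
The union (−∞, −16) ∪ [−20, ∞) covers ℝ, so g is surjective.
For the follow-up: the images overlap, so an x < −1 with g(x) = g(−1) exists. g(−1) = −20; solving 2x − 14 = −20 for x < −1 gives x = (−20 + 14)/2 = −3.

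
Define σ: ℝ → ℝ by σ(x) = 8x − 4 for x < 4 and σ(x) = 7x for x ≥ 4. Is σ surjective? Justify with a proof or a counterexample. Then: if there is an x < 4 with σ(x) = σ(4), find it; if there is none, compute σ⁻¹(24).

Both pieces are strictly increasing (slopes 8 and 7), so each is injective on its own interval.
The left piece maps (−∞, 4) onto (−∞, 28); the right piece maps [4, ∞) onto [28, ∞).
These images together cover ℝ, so σ is surjective.
Because the two images are disjoint, no x < 4 has σ(x) = σ(4), so we compute σ⁻¹(24): 24 lies in (−∞, 28), so solve 8x − 4 = 24: x = (24 + 4)/8 = 7/2.

7/2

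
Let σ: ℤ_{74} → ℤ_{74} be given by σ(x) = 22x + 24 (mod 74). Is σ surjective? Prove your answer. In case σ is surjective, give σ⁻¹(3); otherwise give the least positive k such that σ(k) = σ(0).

Since gcd(22, 74) = 2, we have 22x ≡ 0 (mod 2) for all x, so σ(x) ≡ 0 (mod 2).
But 1 ≢ 0 (mod 2), so 1 ∈ ℤ_{74} has no preimage. So σ is not surjective.
Since σ is not surjective, we find the least positive k with σ(k) = σ(0): this means 22k ≡ 0 (mod 74), i.e. 74 ∣ 22k. Since gcd(22, 74) = 2, dividing through by 2 this holds exactly when 37 ∣ 11k, and as gcd(11, 37) = 1, exactly when 37 ∣ k.
The smallest positive such k is 37.

37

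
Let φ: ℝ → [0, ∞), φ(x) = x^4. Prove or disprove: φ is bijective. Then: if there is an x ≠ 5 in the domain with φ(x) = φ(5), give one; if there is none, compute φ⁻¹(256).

φ(5) = 625 = (−5)^4 = φ(−5) (since 4 is even), with 5 ≠ −5. So φ is not injective, hence not bijective.
For the follow-up, such an x exists: taking x = −5 ∈ ℝ gives φ(−5) = 625 = φ(5) with −5 ≠ 5.

-5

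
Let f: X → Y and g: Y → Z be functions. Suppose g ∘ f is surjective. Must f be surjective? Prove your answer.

not surjective

No. Take X = {1}, Y = {1, 2}, Z = {1}, f(a) = 1 for every a ∈ X, and g(b) = 1 for every b ∈ Y.
Then g ∘ f is surjective onto {1}, but 2 ∈ Y has no preimage under f, so f is not surjective.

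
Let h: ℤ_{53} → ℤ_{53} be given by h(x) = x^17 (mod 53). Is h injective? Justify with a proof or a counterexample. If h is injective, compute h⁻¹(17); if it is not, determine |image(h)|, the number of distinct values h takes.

43

Since 53 is prime, the nonzero elements of ℤ_{53} form a cyclic group of order 52.
As gcd(17, 52) = 1, raising to the 17th power is a bijection on this group: if s^17 ≡ t^17 then (st^{−1})^17 = 1, and the only element of order dividing gcd(17, 52) = 1 is 1, so s = t.
With h(0) = 0 this makes h injective on all of ℤ_{53}, hence bijective (finite equal-size domain and codomain). In particular h is injective.
Since h is injective, we find the preimage of 17. The inverse of x ↦ x^17 on (ℤ_{53})^× is x ↦ x^49, because 17·49 = 833 = 16·52 + 1 ≡ 1 (mod 52) and x^{52} = 1 for x ≠ 0 (Fermat). So h⁻¹(17) = 17^49 mod 53.
Repeated squaring mod 53: 17^1 ≡ 17, 17^2 ≡ 17² = 289 ≡ 24, 17^4 ≡ 24² = 576 ≡ 46, 17^8 ≡ 46² = 2116 ≡ 49, 17^16 ≡ 49² = 2401 ≡ 16, 17^32 ≡ 16² = 256 ≡ 44. Since 49 = 32 + 16 + 1, 17^49 ≡ 44·16·17: 44·16 = 704 ≡ 15, then 15·17 = 255 ≡ 43. So 17^49 ≡ 43 (mod 53).
Hence h⁻¹(17) = 43.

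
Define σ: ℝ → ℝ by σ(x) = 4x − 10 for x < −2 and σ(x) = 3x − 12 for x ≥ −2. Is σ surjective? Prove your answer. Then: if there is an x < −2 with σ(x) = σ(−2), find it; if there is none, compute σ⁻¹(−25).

-15/4

Both pieces are strictly increasing (slopes 4 and 3), so each is injective on its own interval.
The left piece maps (−∞, −2) onto (−∞, −18); the right piece maps [−2, ∞) onto [−18, ∞).
These images together cover ℝ, so σ is surjective.
Because the two images are disjoint, no x < −2 has σ(x) = σ(−2), so we compute σ⁻¹(−25): −25 lies in (−∞, −18), so solve 4x − 10 = −25: x = (−25 + 10)/4 = −15/4.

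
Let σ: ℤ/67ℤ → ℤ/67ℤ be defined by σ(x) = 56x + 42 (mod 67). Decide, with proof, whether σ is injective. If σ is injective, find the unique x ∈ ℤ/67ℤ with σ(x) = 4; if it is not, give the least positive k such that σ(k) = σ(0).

Recall that σ is injective if σ(u) = σ(v) implies u = v.
Suppose σ(u) = σ(v) in ℤ/67ℤ. Then 56u + 42 ≡ 56v + 42 (mod 67), therefore 56(u − v) ≡ 0 (mod 67).
Since gcd(56, 67) = 1, 56 is invertible modulo 67, so u − v ≡ 0 (mod 67), i.e. u = v.
Therefore σ is injective.
We now compute 56⁻¹ mod 67 explicitly. Euclid's algorithm: 67 = 1·56 + 11, 56 = 5·11 + 1; back-substituting gives 1 = 6·56 − 5·67, so 56⁻¹ ≡ 6 (mod 67).
Since σ is injective, we compute σ⁻¹(4): solve 56x + 42 ≡ 4 (mod 67), i.e. 56x ≡ 29 (mod 67).
Multiplying by 56⁻¹ = 6 gives x ≡ 6·29 = 174 = 2·67 + 40 ≡ 40 (mod 67).
Check: σ(40) = 56·40 + 42 = 2282 = 34·67 + 4 ≡ 4 (mod 67).

40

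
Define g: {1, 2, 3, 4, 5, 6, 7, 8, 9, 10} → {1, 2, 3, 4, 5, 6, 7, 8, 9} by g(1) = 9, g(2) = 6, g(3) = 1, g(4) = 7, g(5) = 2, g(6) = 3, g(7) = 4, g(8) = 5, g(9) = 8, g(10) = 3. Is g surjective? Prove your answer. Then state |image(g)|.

Every element of the codomain has a preimage: 1 = g(3), 2 = g(5), 3 = g(6), 4 = g(7), 5 = g(8), 6 = g(2), 7 = g(4), 8 = g(9), 9 = g(1).
Therefore g is surjective.
The image of g is {1, 2, 3, 4, 5, 6, 7, 8, 9}, which has 9 elements.

9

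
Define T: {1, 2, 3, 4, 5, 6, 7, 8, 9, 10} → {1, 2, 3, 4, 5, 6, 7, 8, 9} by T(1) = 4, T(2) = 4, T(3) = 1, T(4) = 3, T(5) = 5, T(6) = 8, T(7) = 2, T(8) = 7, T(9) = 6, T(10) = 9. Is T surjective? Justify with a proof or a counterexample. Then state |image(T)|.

Every element of the codomain has a preimage: 1 = T(3), 2 = T(7), 3 = T(4), 4 = T(1), 5 = T(5), 6 = T(9), 7 = T(8), 8 = T(6), 9 = T(10).
So T is surjective.
The image of T is {1, 2, 3, 4, 5, 6, 7, 8, 9}, which has 9 elements.

9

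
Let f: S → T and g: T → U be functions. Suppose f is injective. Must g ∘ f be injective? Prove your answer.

No. Take S = T = U = {1, 2}, f = identity (injective), and g(x) = 1 for every x.
Then (g ∘ f)(1) = 1 = (g ∘ f)(2) with 1 ≠ 2, so g ∘ f is not injective.

not injective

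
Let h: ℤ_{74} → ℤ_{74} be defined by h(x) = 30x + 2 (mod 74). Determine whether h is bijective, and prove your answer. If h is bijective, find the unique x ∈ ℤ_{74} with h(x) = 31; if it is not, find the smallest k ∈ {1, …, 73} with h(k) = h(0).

37

Recall: h is injective if h(x_1) = h(x_2) implies x_1 = x_2.
We have gcd(30, 74) = 2 > 1. Taking x_1 = 0 and x_2 = 37: h(0) = 2 and h(37) = 30·37 + 2 = 1112 ≡ 2 (mod 74).
So h(0) = h(37) while 0 ≠ 37, so h is not injective, hence not bijective.
Since h is not bijective, we find the least positive k with h(k) = h(0): this means 30k ≡ 0 (mod 74), i.e. 74 ∣ 30k. Since gcd(30, 74) = 2, dividing through by 2 this holds exactly when 37 ∣ 15k, and as gcd(15, 37) = 1, exactly when 37 ∣ k.
The smallest positive such k is 37.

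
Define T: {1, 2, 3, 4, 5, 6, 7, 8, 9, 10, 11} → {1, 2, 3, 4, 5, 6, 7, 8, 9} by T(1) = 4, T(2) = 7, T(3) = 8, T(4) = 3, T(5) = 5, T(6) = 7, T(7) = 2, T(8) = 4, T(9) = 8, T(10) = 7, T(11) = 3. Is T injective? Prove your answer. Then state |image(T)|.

T(2) = 7 = T(6) with 2 ≠ 6, so T is not injective.
The image of T is {2, 3, 4, 5, 7, 8}, which has 6 elements.

6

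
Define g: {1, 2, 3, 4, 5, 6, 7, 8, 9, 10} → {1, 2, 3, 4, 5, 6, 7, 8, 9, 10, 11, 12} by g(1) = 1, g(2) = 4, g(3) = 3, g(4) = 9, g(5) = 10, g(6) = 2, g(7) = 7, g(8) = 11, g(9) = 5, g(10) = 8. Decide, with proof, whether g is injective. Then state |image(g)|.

10

The values g(1), …, g(10) are 1, 4, 3, 9, 10, 2, 7, 11, 5, 8 — all distinct.
So g(x_1) = g(x_2) only when x_1 = x_2, and g is injective.
The image of g is {1, 2, 3, 4, 5, 7, 8, 9, 10, 11}, which has 10 elements.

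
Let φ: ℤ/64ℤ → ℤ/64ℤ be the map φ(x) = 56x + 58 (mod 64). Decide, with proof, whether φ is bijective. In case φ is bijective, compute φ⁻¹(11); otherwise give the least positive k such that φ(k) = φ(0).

8

By definition, φ is injective if φ(x_1) = φ(x_2) implies x_1 = x_2.
We have gcd(56, 64) = 8 > 1. Taking x_1 = 0 and x_2 = 8: φ(0) = 58 and φ(8) = 56·8 + 58 = 506 ≡ 58 (mod 64).
So φ(0) = φ(8) while 0 ≠ 8, thus φ is not injective, hence not bijective.
Since φ is not bijective, we find the least positive k with φ(k) = φ(0): this means 56k ≡ 0 (mod 64), i.e. 64 ∣ 56k. Since gcd(56, 64) = 8, dividing through by 8 this holds exactly when 8 ∣ 7k, and as gcd(7, 8) = 1, exactly when 8 ∣ k.
The smallest positive such k is 8.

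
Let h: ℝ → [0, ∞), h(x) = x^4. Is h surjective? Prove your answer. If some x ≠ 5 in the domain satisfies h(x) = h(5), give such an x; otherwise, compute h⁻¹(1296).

For any y ∈ [0, ∞), x = y^{1/4} ∈ ℝ satisfies x^4 = y, so h is surjective.
For the follow-up, such an x exists: taking x = −5 ∈ ℝ gives h(−5) = 625 = h(5) with −5 ≠ 5.

-5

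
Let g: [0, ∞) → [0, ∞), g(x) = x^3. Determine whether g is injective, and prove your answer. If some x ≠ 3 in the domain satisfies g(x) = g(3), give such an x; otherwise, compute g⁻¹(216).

6

On [0, ∞), x ↦ x^3 is strictly increasing, so g(a) = g(b) forces a = b. Therefore g is injective.
Since x ↦ x^3 is strictly increasing on [0, ∞), it is injective there, so no x ≠ 3 in the domain has g(x) = g(3). We therefore compute g⁻¹(216) = 216^{1/3} = 6 (indeed 6^3 = 216).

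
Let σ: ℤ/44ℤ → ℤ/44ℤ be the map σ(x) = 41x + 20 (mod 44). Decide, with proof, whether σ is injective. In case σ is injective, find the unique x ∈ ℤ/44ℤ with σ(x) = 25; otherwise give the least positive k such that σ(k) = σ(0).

Suppose σ(a) = σ(b) in ℤ/44ℤ. Then 41a + 20 ≡ 41b + 20 (mod 44), hence 41(a − b) ≡ 0 (mod 44).
Since gcd(41, 44) = 1, 41 is invertible modulo 44, hence a − b ≡ 0 (mod 44), i.e. a = b.
Therefore σ is injective.
We now compute 41⁻¹ mod 44 explicitly. Euclid's algorithm: 44 = 1·41 + 3, 41 = 13·3 + 2, 3 = 1·2 + 1; back-substituting gives 1 = 29·41 − 27·44, so 41⁻¹ ≡ 29 (mod 44).
Since σ is injective, we find σ⁻¹(25): we need 41x ≡ 25 − 20 ≡ 5 (mod 44). Using 41⁻¹ = 29: x ≡ 29·5 = 145 = 3·44 + 13, so x = 13.
Check: σ(13) = 41·13 + 20 = 553 = 12·44 + 25 ≡ 25 (mod 44).

13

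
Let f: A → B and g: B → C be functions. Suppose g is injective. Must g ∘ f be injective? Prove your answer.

No. Take A = {0, 1}, B = C = {0, 1, 2}, f(0) = f(1) = 0, and g = identity (injective).
Then (g ∘ f)(0) = (g ∘ f)(1) = 0 with 0 ≠ 1, so g ∘ f is not injective.

not injective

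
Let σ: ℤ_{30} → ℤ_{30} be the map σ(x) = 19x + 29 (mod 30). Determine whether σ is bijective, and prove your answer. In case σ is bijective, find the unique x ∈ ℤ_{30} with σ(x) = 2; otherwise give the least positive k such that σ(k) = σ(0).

27

Suppose σ(x_1) = σ(x_2) in ℤ_{30}. Then 19x_1 + 29 ≡ 19x_2 + 29 (mod 30), therefore 19(x_1 − x_2) ≡ 0 (mod 30).
Since gcd(19, 30) = 1, 19 is invertible modulo 30, hence x_1 − x_2 ≡ 0 (mod 30), i.e. x_1 = x_2.
We now compute 19⁻¹ mod 30 explicitly. Euclid's algorithm: 30 = 1·19 + 11, 19 = 1·11 + 8, 11 = 1·8 + 3, 8 = 2·3 + 2, 3 = 1·2 + 1; back-substituting gives 1 = 19·19 − 12·30, so 19⁻¹ ≡ 19 (mod 30).
Then y ↦ 19(y − 29) is a two-sided inverse to σ, so every y ∈ ℤ_{30} has a preimage.
Hence σ is bijective.
Since σ is bijective, we find σ⁻¹(2): we need 19x ≡ 2 − 29 ≡ 3 (mod 30). Using 19⁻¹ = 19: x ≡ 19·3 = 57 = 1·30 + 27, so x = 27.
Check: σ(27) = 19·27 + 29 = 542 = 18·30 + 2 ≡ 2 (mod 30).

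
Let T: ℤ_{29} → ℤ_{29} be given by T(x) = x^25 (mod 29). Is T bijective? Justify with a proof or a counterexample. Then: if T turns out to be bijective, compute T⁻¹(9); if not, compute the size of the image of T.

Since 29 is prime, the nonzero elements of ℤ_{29} form a cyclic group of order 28.
As gcd(25, 28) = 1, raising to the 25th power is a bijection on this group: if s^25 ≡ t^25 then (st^{−1})^25 = 1, and the only element of order dividing gcd(25, 28) = 1 is 1, so s = t.
With T(0) = 0 this makes T injective on all of ℤ_{29}, hence bijective (finite equal-size domain and codomain). In particular T is bijective.
Since T is bijective, we find the preimage of 9. The inverse of x ↦ x^25 on (ℤ_{29})^× is x ↦ x^9, because 25·9 = 225 = 8·28 + 1 ≡ 1 (mod 28) and x^{28} = 1 for x ≠ 0 (Fermat). So T⁻¹(9) = 9^9 mod 29.
Repeated squaring mod 29: 9^1 ≡ 9, 9^2 ≡ 9² = 81 ≡ 23, 9^4 ≡ 23² = 529 ≡ 7, 9^8 ≡ 7² = 49 ≡ 20. Since 9 = 8 + 1, 9^9 ≡ 20·9: 20·9 = 180 ≡ 6. So 9^9 ≡ 6 (mod 29).
Hence T⁻¹(9) = 6.

6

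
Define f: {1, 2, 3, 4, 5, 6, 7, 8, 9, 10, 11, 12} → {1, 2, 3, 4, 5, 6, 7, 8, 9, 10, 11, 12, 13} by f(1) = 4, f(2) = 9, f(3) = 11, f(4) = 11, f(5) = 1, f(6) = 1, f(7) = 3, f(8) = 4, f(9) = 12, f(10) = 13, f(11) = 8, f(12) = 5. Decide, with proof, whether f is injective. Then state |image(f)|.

f(3) = 11 = f(4) with 3 ≠ 4, so f is not injective.
The image of f is {1, 3, 4, 5, 8, 9, 11, 12, 13}, which has 9 elements.

9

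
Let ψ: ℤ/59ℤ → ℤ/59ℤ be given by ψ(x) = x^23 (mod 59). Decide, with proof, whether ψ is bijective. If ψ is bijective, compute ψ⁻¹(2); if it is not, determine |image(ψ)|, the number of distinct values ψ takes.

Since 59 is prime, the nonzero elements of ℤ/59ℤ form a cyclic group of order 58.
As gcd(23, 58) = 1, raising to the 23rd power is a bijection on this group: if s^23 ≡ t^23 then (st^{−1})^23 = 1, and the only element of order dividing gcd(23, 58) = 1 is 1, so s = t.
With ψ(0) = 0 this makes ψ injective on all of ℤ/59ℤ, hence bijective (finite equal-size domain and codomain). In particular ψ is bijective.
Since ψ is bijective, we find the preimage of 2. The inverse of x ↦ x^23 on (ℤ/59ℤ)^× is x ↦ x^53, because 23·53 = 1219 = 21·58 + 1 ≡ 1 (mod 58) and x^{58} = 1 for x ≠ 0 (Fermat). So ψ⁻¹(2) = 2^53 mod 59.
Repeated squaring mod 59: 2^1 ≡ 2, 2^2 ≡ 2² = 4, 2^4 ≡ 4² = 16, 2^8 ≡ 16² = 256 ≡ 20, 2^16 ≡ 20² = 400 ≡ 46, 2^32 ≡ 46² = 2116 ≡ 51. Since 53 = 32 + 16 + 4 + 1, 2^53 ≡ 51·46·16·2: 51·46 = 2346 ≡ 45, then 45·16 = 720 ≡ 12, then 12·2 = 24. So 2^53 ≡ 24 (mod 59).
Hence ψ⁻¹(2) = 24.

24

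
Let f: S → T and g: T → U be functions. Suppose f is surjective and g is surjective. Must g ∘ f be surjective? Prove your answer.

Let c ∈ U. Since g is surjective, there is b ∈ T with g(b) = c. Since f is surjective, there is a ∈ S with f(a) = b.
Then (g ∘ f)(a) = g(b) = c. Hence g ∘ f is surjective.

surjective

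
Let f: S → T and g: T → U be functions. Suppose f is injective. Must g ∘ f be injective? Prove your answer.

No. Take S = T = U = {0, 1}, f = identity (injective), and g(x) = 0 for every x.
Then (g ∘ f)(0) = 0 = (g ∘ f)(1) with 0 ≠ 1, so g ∘ f is not injective.

not injective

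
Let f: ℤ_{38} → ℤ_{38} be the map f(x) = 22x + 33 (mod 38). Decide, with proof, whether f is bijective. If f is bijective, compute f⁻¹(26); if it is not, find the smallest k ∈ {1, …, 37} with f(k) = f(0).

Recall: injectivity means: for all s, t in the domain, f(s) = f(t) implies s = t.
We have gcd(22, 38) = 2 > 1. Taking s = 0 and t = 19: f(0) = 33 and f(19) = 22·19 + 33 = 451 ≡ 33 (mod 38).
So f(0) = f(19) while 0 ≠ 19, so f is not injective, hence not bijective.
Since f is not bijective, we find the least positive k with f(k) = f(0): this means 22k ≡ 0 (mod 38), i.e. 38 ∣ 22k. Since gcd(22, 38) = 2, dividing through by 2 this holds exactly when 19 ∣ 11k, and as gcd(11, 19) = 1, exactly when 19 ∣ k.
The smallest positive such k is 19.

19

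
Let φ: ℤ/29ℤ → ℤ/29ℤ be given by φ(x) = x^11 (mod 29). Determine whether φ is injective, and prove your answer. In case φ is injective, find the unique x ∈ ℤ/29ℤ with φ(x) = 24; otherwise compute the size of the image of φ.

Since 29 is prime, the nonzero elements of ℤ/29ℤ form a cyclic group of order 28.
As gcd(11, 28) = 1, raising to the 11th power is a bijection on this group: if a^11 ≡ b^11 then (ab^{−1})^11 = 1, and the only element of order dividing gcd(11, 28) = 1 is 1, so a = b.
With φ(0) = 0 this makes φ injective on all of ℤ/29ℤ, hence bijective (finite equal-size domain and codomain). In particular φ is injective.
Since φ is injective, we find the preimage of 24. The inverse of x ↦ x^11 on (ℤ/29ℤ)^× is x ↦ x^23, because 11·23 = 253 = 9·28 + 1 ≡ 1 (mod 28) and x^{28} = 1 for x ≠ 0 (Fermat). So φ⁻¹(24) = 24^23 mod 29.
Repeated squaring mod 29: 24^1 ≡ 24, 24^2 ≡ 24² = 576 ≡ 25, 24^4 ≡ 25² = 625 ≡ 16, 24^8 ≡ 16² = 256 ≡ 24, 24^16 ≡ 24² = 576 ≡ 25. Since 23 = 16 + 4 + 2 + 1, 24^23 ≡ 25·16·25·24: 25·16 = 400 ≡ 23, then 23·25 = 575 ≡ 24, then 24·24 = 576 ≡ 25. So 24^23 ≡ 25 (mod 29).
Hence φ⁻¹(24) = 25.

25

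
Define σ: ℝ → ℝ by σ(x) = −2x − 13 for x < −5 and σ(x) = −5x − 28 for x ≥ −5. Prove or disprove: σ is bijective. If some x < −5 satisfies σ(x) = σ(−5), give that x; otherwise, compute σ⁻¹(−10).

Both pieces are strictly decreasing (slopes −2 and −5), so each is injective on its own interval.
The left piece maps (−∞, −5) onto (−3, ∞); the right piece maps [−5, ∞) onto (−∞, −3].
Since −3 = −3, the images partition ℝ: σ is injective and surjective, hence bijective.
Because the two images are disjoint, no x < −5 has σ(x) = σ(−5), so we compute σ⁻¹(−10): −10 lies in (−∞, −3], so solve −5x − 28 = −10: x = (−10 + 28)/(−5) = −18/5.

-18/5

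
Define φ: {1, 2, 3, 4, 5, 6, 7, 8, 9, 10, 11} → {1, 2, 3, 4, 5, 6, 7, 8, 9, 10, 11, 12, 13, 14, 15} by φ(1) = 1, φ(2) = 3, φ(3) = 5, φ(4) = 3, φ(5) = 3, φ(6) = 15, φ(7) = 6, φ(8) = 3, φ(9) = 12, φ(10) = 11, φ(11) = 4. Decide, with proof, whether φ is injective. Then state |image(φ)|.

φ(2) = 3 = φ(4) with 2 ≠ 4, so φ is not injective.
The image of φ is {1, 3, 4, 5, 6, 11, 12, 15}, which has 8 elements.

8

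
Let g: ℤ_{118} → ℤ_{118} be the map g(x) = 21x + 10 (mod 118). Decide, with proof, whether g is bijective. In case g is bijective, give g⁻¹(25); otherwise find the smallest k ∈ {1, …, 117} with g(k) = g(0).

85

If g(u) = g(v), then 21u ≡ 21v (mod 118). Because gcd(21, 118) = 1, we may cancel 21 to get u ≡ v (mod 118).
We now compute 21⁻¹ mod 118 explicitly. Euclid's algorithm: 118 = 5·21 + 13, 21 = 1·13 + 8, 13 = 1·8 + 5, 8 = 1·5 + 3, 5 = 1·3 + 2, 3 = 1·2 + 1; back-substituting gives 1 = 45·21 − 8·118, so 21⁻¹ ≡ 45 (mod 118).
For any y ∈ ℤ_{118}, x = 45(y − 10) mod 118 satisfies g(x) = 21·45(y − 10) + 10 ≡ y (since 21·45 ≡ 1 mod 118). So every y has a preimage.
So g is bijective.
Since g is bijective, we find g⁻¹(25): we need 21x ≡ 25 − 10 ≡ 15 (mod 118). Using 21⁻¹ = 45: x ≡ 45·15 = 675 = 5·118 + 85, so x = 85.
Check: g(85) = 21·85 + 10 = 1795 = 15·118 + 25 ≡ 25 (mod 118).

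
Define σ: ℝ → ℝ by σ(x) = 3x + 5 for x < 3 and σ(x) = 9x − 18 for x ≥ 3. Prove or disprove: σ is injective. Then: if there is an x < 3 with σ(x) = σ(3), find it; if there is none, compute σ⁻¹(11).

Both pieces are strictly increasing (slopes 3 and 9), so each is injective on its own interval.
The left piece maps (−∞, 3) onto (−∞, 14); the right piece maps [3, ∞) onto [9, ∞).
These images overlap. In particular σ(3) = 9 (right piece), and solving 3x + 5 = 9 on the left piece gives x = 4/3 < 3.
So σ(4/3) = σ(3) with 4/3 ≠ 3, and σ is not injective. This x = 4/3 is the requested value below 3.

4/3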